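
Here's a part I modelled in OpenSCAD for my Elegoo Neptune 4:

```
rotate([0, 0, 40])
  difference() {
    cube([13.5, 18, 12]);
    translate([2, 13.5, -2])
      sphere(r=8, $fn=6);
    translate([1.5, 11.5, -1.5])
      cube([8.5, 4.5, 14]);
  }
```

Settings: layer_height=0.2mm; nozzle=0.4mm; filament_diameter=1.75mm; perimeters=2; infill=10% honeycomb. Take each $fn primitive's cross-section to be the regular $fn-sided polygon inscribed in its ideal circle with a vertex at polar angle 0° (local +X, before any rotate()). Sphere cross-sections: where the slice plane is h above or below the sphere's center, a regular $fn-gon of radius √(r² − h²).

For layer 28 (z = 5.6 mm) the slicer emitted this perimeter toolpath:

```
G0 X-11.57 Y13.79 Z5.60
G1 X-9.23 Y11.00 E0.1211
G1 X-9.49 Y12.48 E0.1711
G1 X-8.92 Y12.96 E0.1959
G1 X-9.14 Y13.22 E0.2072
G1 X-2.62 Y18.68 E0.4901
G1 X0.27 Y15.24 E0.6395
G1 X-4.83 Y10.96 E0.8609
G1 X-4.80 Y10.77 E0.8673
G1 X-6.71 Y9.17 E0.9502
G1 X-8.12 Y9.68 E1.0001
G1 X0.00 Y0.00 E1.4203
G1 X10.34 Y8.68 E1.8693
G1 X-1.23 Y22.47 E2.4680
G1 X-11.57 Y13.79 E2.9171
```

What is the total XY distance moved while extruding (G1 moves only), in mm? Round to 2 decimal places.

Sum the Euclidean lengths of each G1 segment: total = 87.70 mm.

87.70 mm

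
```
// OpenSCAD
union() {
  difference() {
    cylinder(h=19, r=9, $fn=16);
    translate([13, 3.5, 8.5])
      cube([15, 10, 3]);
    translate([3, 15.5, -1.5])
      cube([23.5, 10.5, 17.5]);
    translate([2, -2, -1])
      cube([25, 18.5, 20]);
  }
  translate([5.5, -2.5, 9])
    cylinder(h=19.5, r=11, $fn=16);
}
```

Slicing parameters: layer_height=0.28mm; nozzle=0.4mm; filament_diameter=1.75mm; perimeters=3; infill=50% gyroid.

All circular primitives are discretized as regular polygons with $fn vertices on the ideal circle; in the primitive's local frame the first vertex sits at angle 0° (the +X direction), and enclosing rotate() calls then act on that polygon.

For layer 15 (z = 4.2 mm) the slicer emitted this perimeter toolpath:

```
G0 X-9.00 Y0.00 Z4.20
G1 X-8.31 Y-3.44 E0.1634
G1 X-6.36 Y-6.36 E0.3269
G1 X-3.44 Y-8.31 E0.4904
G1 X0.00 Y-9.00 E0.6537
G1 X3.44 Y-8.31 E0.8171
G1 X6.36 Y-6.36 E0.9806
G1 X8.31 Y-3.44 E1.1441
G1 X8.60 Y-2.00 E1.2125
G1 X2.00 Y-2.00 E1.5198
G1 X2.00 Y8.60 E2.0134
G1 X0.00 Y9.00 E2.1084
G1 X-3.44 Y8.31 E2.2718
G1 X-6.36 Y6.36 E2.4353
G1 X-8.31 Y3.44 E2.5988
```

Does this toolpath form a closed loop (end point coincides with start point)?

no

Start point (G0): (-9.00, 0.00). End point (last G1): the path does not return to the start — open.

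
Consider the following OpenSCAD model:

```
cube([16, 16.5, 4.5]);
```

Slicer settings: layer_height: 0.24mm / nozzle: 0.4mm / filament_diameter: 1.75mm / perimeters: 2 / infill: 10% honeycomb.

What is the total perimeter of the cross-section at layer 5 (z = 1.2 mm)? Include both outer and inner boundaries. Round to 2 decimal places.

At z = 1.2 mm: the cube (footprint 16×16.5) is included at this height (perimeter 65.00 mm). Overall, the cross-section is a single solid region. Total boundary length (outer) = 65.00 mm.

65.00 mm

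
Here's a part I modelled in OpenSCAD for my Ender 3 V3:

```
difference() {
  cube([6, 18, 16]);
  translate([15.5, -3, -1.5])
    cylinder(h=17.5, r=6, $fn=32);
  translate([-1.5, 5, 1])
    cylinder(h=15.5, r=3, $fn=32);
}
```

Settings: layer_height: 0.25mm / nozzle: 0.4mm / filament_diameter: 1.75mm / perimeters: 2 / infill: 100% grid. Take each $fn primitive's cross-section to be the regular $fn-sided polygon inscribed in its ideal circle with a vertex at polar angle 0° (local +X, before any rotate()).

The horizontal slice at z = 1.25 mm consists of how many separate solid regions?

1

At z = 1.25 mm: the cube (footprint 6×18) is included at this height; the r=6 cylinder at (15.5, -3) contributes a regular 32-gon of circumradius 6; the r=3 cylinder at (-1.5, 5) contributes a regular 32-gon of circumradius 3; Subtracting the remaining from the first: starting from the 6×18 cube, the r=6 cylinder at (15.5, -3) misses the remaining region (no effect); the r=3 cylinder at (-1.5, 5) partially overlaps it — only the 5.47 mm² overlap (of its 28.09 mm²) is removed, clipping the outline — 1 connected region. The result has 1 disconnected region.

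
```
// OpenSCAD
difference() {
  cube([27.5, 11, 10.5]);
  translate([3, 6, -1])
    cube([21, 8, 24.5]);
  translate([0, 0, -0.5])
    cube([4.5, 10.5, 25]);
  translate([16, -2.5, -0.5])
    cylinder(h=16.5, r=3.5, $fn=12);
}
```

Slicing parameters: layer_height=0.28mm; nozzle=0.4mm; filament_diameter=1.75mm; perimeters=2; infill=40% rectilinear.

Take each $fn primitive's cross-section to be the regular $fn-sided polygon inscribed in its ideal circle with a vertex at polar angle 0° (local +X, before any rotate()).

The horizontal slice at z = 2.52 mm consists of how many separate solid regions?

2

At z = 2.52 mm: the 27.5×11 cube contributes its full rectangle; the cube at (3, 6) (footprint 21×8) is included at this height; the cube (footprint 4.5×10.5) is included at this height; the r=3.5 cylinder at (16, -2.5) gives a regular 12-gon of circumradius 3.5 (constant along its height); After the difference (first − rest): starting from the 27.5×11 cube, the 21×8 cube at (3, 6) partially overlaps it — only the 105.00 mm² overlap (of its 168.00 mm²) is removed, clipping the outline; the 4.5×10.5 cube partially overlaps it — only the 40.50 mm² overlap (of its 47.25 mm²) is removed, clipping the outline; the r=3.5 cylinder at (16, -2.5) partially overlaps it — only the 2.96 mm² overlap (of its 36.75 mm²) is removed, clipping the outline — 2 connected regions. The result has 2 disconnected regions.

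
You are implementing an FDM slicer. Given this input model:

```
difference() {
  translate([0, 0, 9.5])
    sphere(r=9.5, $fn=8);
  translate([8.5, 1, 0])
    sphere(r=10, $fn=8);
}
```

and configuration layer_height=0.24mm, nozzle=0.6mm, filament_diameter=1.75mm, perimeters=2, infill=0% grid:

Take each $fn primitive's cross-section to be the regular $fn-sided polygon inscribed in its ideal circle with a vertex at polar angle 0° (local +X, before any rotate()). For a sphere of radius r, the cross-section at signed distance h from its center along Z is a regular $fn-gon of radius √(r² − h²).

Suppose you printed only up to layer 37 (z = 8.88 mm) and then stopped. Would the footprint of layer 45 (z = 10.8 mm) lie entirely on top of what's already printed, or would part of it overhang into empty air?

part overhangs

Compare the two slices. At z = 8.88: the sphere: section is a regular 8-gon, circumradius = √(r²−h²) = √(9.5²−0.62²) = 9.480 (area = (8/2)·9.480²·sin(360°/8) = 254.18 mm²); the sphere at (8.5, 1): section is a regular 8-gon, circumradius = √(r²−h²) = √(10²−8.88²) = 4.598 (area = (8/2)·4.598²·sin(360°/8) = 59.81 mm²); After the difference (first − rest): starting from the r=9.5 sphere (254.18 mm²), the r=10 sphere at (8.5, 1) partially overlaps it — only the 30.11 mm² overlap (of its 59.81 mm²) is removed, clipping the outline — area = 224.07 mm². At z = 10.8: the sphere: section is a regular 8-gon, circumradius = √(r²−h²) = √(9.5²−1.3²) = 9.411 (area = (8/2)·9.411²·sin(360°/8) = 250.49 mm²); the sphere at (8.5, 1) does not reach this height (|z−center|=10.800 > r=10); Taking the first minus the rest: none of the subtracted shapes is present at this height, so the r=9.5 sphere is unchanged — area = 250.49 mm². Checking containment: at z = 10.8 the cross-section extends beyond the z = 8.88 cross-section by about 29.52 mm².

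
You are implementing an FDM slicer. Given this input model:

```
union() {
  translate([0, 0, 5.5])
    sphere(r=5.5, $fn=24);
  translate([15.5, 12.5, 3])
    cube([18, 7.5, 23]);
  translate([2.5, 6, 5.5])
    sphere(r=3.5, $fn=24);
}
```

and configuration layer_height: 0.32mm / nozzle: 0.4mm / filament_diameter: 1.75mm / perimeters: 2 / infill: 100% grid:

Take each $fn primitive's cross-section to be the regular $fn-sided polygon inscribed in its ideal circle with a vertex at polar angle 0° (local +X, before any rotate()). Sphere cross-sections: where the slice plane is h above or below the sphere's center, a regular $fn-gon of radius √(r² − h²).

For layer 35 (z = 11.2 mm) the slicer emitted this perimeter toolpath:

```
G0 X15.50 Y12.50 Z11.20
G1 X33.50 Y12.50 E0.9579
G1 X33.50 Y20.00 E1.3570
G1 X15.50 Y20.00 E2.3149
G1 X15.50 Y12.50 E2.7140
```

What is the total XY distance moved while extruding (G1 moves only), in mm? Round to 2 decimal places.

Sum the Euclidean lengths of each G1 segment: total = 51.00 mm.

51.00 mm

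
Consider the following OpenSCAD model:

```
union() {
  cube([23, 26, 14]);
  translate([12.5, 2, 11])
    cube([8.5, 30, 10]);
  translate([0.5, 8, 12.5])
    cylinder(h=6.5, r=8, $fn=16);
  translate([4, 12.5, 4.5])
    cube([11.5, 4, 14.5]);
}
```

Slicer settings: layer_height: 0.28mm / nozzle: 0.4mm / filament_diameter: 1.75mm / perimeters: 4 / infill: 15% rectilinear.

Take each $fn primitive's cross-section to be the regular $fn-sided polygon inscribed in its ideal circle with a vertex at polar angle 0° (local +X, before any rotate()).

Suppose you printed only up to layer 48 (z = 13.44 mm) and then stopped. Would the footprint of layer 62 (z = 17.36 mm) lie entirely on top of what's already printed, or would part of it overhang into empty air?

entirely on top

Compare the two slices. At z = 13.44: the cube (footprint 23×26) is included at this height (area 598.00 mm²); the 8.5×30 cube at (12.5, 2) contributes its full rectangle (area 255.00 mm²); the r=8 cylinder at (0.5, 8) contributes a regular 16-gon of circumradius 8 (area = (16/2)·8.000²·sin(360°/16) = 195.93 mm²); the cube at (4, 12.5) is present — its section is the full 11.5×4 rectangle (area 46.00 mm²); Merging all regions: the regions partially overlap — summed areas 1094.93 mm² minus the doubly-counted overlap 355.92 mm² gives 739.02 mm² — area = 739.02 mm². At z = 17.36: the cube is not intersected at this z (z outside [0, 14]); the cube at (12.5, 2) (footprint 8.5×30) is included at this height (area 255.00 mm²); the cylinder at (0.5, 8): section is a regular 16-gon, circumradius r=8 (area = (16/2)·8.000²·sin(360°/16) = 195.93 mm²); the 11.5×4 cube at (4, 12.5) contributes its full rectangle (area 46.00 mm²); Combining (union): the regions partially overlap — summed areas 496.93 mm² minus the doubly-counted overlap 16.50 mm² gives 480.44 mm² — area = 480.44 mm². Checking containment: the cross-section at z = 17.36 is a subset of the cross-section at z = 13.44.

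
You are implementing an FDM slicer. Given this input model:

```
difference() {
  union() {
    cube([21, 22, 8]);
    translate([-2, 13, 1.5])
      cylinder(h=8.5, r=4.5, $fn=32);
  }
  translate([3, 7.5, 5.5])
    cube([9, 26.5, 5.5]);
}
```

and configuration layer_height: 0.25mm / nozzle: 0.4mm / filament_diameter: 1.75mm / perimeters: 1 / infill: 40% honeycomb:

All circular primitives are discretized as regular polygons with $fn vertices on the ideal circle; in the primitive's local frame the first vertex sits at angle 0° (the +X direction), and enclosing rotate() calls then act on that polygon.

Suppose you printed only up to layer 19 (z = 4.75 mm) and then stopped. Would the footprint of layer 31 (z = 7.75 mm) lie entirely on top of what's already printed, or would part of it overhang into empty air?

entirely on top

Compare the two slices. At z = 4.75: the cube is present — its section is the full 21×22 rectangle (area 462.00 mm²); the r=4.5 cylinder at (-2, 13) contributes a regular 32-gon of circumradius 4.5 (area = (32/2)·4.500²·sin(360°/32) = 63.21 mm²); Taking the union: the regions partially overlap — summed areas 525.21 mm² minus the doubly-counted overlap 14.27 mm² gives 510.93 mm² — area = 510.93 mm²; the cube at (3, 7.5) is absent (z outside [5.5, 11]); Subtracting the remaining from the first: none of the subtracted shapes is present at this height, so the result so far is unchanged — area = 510.93 mm². At z = 7.75: the cube is present — its section is the full 21×22 rectangle (area 462.00 mm²); the cylinder at (-2, 13): section is a regular 32-gon, circumradius r=4.5 (area = (32/2)·4.500²·sin(360°/32) = 63.21 mm²); Taking the union: the regions partially overlap — summed areas 525.21 mm² minus the doubly-counted overlap 14.27 mm² gives 510.93 mm² — area = 510.93 mm²; the cube at (3, 7.5) (footprint 9×26.5) is included at this height (area 238.50 mm²); Subtracting the remaining from the first: starting from that combined region (510.93 mm²), the 9×26.5 cube at (3, 7.5) partially overlaps it — only the 130.50 mm² overlap (of its 238.50 mm²) is removed, clipping the outline — area = 380.43 mm². Checking containment: the cross-section at z = 7.75 is a subset of the cross-section at z = 4.75.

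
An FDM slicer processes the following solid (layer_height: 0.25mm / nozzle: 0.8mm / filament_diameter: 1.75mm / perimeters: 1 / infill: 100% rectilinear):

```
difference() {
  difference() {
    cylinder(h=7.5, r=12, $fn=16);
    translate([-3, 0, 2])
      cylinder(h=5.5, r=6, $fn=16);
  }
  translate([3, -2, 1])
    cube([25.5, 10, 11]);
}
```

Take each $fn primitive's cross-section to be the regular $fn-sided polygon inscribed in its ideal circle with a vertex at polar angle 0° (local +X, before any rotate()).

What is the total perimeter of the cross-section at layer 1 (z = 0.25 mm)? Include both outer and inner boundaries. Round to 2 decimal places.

74.91 mm

At z = 0.25 mm: the r=12 cylinder contributes a regular 16-gon of circumradius 12 (perimeter = 2·16·12.000·sin(180°/16) = 74.91 mm); the cylinder at (-3, 0) is not intersected at this z (z outside [2, 7.5]); Subtracting the remaining from the first: none of the subtracted shapes is present at this height, so the r=12 cylinder is unchanged — boundary = 74.91 mm; the cube at (3, -2) is not intersected at this z (z outside [1, 12]); Taking the first minus the rest: none of the subtracted shapes is present at this height, so that combined region is unchanged — boundary = 74.91 mm. Overall, the cross-section is a single solid region. Total boundary length (outer) = 74.91 mm.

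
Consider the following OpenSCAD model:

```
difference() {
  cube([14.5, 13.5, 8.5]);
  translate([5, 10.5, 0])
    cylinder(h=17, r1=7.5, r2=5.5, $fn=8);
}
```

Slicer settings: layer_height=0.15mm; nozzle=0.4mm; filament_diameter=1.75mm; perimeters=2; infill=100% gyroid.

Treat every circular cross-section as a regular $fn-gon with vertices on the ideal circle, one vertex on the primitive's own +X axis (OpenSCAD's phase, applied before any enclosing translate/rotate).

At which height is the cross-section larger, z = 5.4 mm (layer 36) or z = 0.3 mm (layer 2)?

Layer 36 (z = 5.4): the 14.5×13.5 cube contributes its full rectangle (area 195.75 mm²); the cone at (5, 10.5): at t=0.318 of its height the radius interpolates to r₁+(r₂−r₁)t = 6.865, giving a regular 8-gon of that circumradius (area = (8/2)·6.865²·sin(360°/8) = 133.29 mm²); Subtracting the remaining from the first: starting from the 14.5×13.5 cube (195.75 mm²), the cone at (5, 10.5) partially overlaps it — only the 96.18 mm² overlap (of its 133.29 mm²) is removed, clipping the outline — area = 99.57 mm². So its area = 99.57 mm². Layer 2 (z = 0.3): the cube (footprint 14.5×13.5) is included at this height (area 195.75 mm²); the cone at (5, 10.5): at t=0.018 of its height the radius interpolates to r₁+(r₂−r₁)t = 7.465, giving a regular 8-gon of that circumradius (area = (8/2)·7.465²·sin(360°/8) = 157.61 mm²); After the difference (first − rest): starting from the 14.5×13.5 cube (195.75 mm²), the cone at (5, 10.5) partially overlaps it — only the 107.08 mm² overlap (of its 157.61 mm²) is removed, clipping the outline — area = 88.67 mm². So its area = 88.67 mm². Layer 36 is larger (99.57 vs 88.67 mm²).

layer 36 (z = 5.4 mm)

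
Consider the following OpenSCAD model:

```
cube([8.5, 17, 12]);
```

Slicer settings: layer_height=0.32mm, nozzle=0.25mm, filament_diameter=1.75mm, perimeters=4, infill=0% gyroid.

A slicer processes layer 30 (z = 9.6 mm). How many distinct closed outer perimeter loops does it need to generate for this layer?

At z = 9.6 mm: the 8.5×17 cube contributes its full rectangle. The result has 1 disconnected region.

1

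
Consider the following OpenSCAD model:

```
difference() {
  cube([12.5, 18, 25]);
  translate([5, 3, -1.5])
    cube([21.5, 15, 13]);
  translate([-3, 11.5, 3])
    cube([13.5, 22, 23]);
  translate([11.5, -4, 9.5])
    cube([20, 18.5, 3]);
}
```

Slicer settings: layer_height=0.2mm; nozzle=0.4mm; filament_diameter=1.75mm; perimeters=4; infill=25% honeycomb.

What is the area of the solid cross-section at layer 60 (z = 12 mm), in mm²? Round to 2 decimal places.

At z = 12 mm: the 12.5×18 cube contributes its full rectangle (area 225.00 mm²); the cube at (5, 3) is not intersected at this z (z outside [-1.5, 11.5]); the cube at (-3, 11.5) is present — its section is the full 13.5×22 rectangle (area 297.00 mm²); the cube at (11.5, -4) (footprint 20×18.5) is included at this height (area 370.00 mm²); After the difference (first − rest): starting from the 12.5×18 cube (225.00 mm²), the 13.5×22 cube at (-3, 11.5) partially overlaps it — only the 68.25 mm² overlap (of its 297.00 mm²) is removed, clipping the outline; the 20×18.5 cube at (11.5, -4) partially overlaps it — only the 14.50 mm² overlap (of its 370.00 mm²) is removed, clipping the outline — area = 142.25 mm². Overall, the cross-section is a single solid region. Net area = 142.25 mm².

142.25 mm²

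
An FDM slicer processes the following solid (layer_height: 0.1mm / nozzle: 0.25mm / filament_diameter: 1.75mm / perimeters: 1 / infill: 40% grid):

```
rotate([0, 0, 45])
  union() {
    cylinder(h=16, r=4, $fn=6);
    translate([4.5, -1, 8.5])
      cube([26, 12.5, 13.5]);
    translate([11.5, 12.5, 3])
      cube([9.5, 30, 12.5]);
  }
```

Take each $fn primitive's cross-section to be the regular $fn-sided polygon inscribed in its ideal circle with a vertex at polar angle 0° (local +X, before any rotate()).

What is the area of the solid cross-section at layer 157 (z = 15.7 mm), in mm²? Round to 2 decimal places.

At z = 15.7 mm: the r=4 cylinder gives a regular 6-gon of circumradius 4 (constant along its height) (area = (6/2)·4.000²·sin(360°/6) = 41.57 mm²); the cube at (4.5, -1) is present — its section is the full 26×12.5 rectangle (area 325.00 mm²); the cube at (11.5, 12.5) is not intersected at this z (z outside [3, 15.5]); Combining (union): the 2 present regions are separate (no shared area or edge), so areas and boundary lengths simply add and each stays a separate island — area = 366.57 mm²; (whole slice rotated 45° about Z — lengths, areas and connectivity unchanged). Overall, the cross-section has 2 separate islands. Net area = 366.57 mm².

366.57 mm²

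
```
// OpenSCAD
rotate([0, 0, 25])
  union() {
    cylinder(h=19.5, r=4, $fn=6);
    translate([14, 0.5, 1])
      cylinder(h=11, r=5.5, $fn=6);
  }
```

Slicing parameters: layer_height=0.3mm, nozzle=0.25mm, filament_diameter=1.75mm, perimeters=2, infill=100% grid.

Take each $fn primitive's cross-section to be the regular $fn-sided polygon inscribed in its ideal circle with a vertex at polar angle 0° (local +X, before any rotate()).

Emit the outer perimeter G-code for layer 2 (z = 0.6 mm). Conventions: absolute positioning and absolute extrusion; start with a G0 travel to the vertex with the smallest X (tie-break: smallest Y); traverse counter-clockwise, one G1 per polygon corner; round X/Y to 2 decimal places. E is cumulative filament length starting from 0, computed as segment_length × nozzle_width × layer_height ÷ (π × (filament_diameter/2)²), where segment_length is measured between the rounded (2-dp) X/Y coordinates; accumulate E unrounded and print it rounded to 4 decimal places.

G0 X-3.63 Y-1.69 Z0.60
G1 X-0.35 Y-3.98 E0.1247
G1 X3.28 Y-2.29 E0.2496
G1 X3.63 Y1.69 E0.3742
G1 X0.35 Y3.98 E0.4989
G1 X-3.28 Y2.29 E0.6238
G1 X-3.63 Y-1.69 E0.7483

At z = 0.6 mm: the r=4 cylinder contributes a regular 6-gon of circumradius 4; the cylinder at (14, 0.5) is absent (z outside [1, 12]); Combining (union): only the r=4 cylinder is present, so the union is just that shape — 1 connected region; (rotated 25° about Z; rotation is an isometry so areas/perimeters/island counts are preserved). The outline is a single polygon with 6 vertices. Extrusion per mm of travel: 0.25 × 0.3 / (π × 0.875²) = 0.031181. Accumulating E over each segment gives final E = 0.7483.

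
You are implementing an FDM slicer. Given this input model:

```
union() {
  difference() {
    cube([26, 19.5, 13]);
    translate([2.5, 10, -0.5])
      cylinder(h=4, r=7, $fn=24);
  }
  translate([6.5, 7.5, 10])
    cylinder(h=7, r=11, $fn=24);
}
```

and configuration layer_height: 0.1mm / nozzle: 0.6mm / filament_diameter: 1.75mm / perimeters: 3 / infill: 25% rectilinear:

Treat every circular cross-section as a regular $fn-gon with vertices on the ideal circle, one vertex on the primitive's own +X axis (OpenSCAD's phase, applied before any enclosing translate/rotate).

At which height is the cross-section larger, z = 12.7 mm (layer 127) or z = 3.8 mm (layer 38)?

layer 127 (z = 12.7 mm)

Layer 127 (z = 12.7): the cube (footprint 26×19.5) is included at this height (area 507.00 mm²); the cylinder at (2.5, 10) is absent (z outside [-0.5, 3.5]); Taking the first minus the rest: none of the subtracted shapes is present at this height, so the 26×19.5 cube is unchanged — area = 507.00 mm²; the r=11 cylinder at (6.5, 7.5) gives a regular 24-gon of circumradius 11 (constant along its height) (area = (24/2)·11.000²·sin(360°/24) = 375.81 mm²); Merging all regions: the regions partially overlap — summed areas 882.81 mm² minus the doubly-counted overlap 284.39 mm² gives 598.41 mm² — area = 598.41 mm². So its area = 598.41 mm². Layer 38 (z = 3.8): the 26×19.5 cube contributes its full rectangle (area 507.00 mm²); the cylinder at (2.5, 10) is not intersected at this z (z outside [-0.5, 3.5]); Subtracting the remaining from the first: none of the subtracted shapes is present at this height, so the 26×19.5 cube is unchanged — area = 507.00 mm²; the cylinder at (6.5, 7.5) does not reach this height (z outside [10, 17]); Combining (union): only the result so far is present, so the union is just that shape — area = 507.00 mm². So its area = 507.00 mm². Layer 127 is larger (598.41 vs 507.00 mm²).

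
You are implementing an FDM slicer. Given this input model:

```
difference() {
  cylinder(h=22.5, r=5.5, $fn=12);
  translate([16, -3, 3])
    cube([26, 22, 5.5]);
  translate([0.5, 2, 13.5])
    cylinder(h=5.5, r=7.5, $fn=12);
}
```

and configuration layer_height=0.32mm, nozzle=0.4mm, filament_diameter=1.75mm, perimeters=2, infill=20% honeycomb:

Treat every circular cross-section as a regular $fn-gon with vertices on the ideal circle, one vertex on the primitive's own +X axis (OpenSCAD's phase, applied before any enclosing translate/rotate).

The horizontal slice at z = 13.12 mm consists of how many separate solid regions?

1

At z = 13.12 mm: the r=5.5 cylinder gives a regular 12-gon of circumradius 5.5 (constant along its height); the cube at (16, -3) is not intersected at this z (z outside [3, 8.5]); the cylinder at (0.5, 2) is absent (z outside [13.5, 19]); After the difference (first − rest): none of the subtracted shapes is present at this height, so the r=5.5 cylinder is unchanged — 1 connected region. The result has 1 disconnected region.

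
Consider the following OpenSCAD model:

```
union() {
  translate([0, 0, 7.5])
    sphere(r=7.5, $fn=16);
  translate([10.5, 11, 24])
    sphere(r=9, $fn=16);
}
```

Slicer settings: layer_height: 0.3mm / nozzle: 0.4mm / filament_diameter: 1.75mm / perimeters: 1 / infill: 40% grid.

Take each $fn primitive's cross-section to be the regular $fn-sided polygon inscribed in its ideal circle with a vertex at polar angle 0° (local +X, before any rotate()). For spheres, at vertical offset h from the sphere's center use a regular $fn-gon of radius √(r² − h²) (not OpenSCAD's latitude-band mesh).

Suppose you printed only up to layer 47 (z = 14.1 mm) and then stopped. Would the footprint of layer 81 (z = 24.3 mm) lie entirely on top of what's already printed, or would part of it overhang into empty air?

Compare the two slices. At z = 14.1: the sphere: section is a regular 16-gon, circumradius = √(r²−h²) = √(7.5²−6.6²) = 3.562 (area = (16/2)·3.562²·sin(360°/16) = 38.85 mm²); the sphere at (10.5, 11) is not intersected at this z (|z−center|=9.900 > r=9); Combining (union): only the r=7.5 sphere is present, so the union is just that shape — area = 38.85 mm². At z = 24.3: the sphere is not intersected at this z (|z−center|=16.800 > r=7.5); the r=9 sphere at (10.5, 11) slices to a regular 16-gon of circumradius 8.995 (√(r²−h²) with h=0.3 from center) (area = (16/2)·8.995²·sin(360°/16) = 247.70 mm²); Taking the union: only the r=9 sphere at (10.5, 11) is present, so the union is just that shape — area = 247.70 mm². Checking containment: at z = 24.3 the cross-section extends beyond the z = 14.1 cross-section by about 247.70 mm².

part overhangs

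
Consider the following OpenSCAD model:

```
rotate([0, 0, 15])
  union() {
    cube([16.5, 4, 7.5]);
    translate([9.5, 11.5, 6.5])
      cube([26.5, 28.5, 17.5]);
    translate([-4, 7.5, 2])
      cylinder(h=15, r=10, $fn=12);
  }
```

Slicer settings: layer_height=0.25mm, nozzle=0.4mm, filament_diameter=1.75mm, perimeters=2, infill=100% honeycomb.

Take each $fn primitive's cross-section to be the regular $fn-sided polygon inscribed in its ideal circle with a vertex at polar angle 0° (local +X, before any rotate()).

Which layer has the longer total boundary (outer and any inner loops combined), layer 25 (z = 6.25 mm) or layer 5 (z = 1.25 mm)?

Layer 25 (z = 6.25): the cube (footprint 16.5×4) is included at this height (perimeter 41.00 mm); the cube at (9.5, 11.5) is absent (z outside [6.5, 24]); the cylinder at (-4, 7.5): section is a regular 12-gon, circumradius r=10 (perimeter = 2·12·10.000·sin(180°/12) = 62.12 mm); Merging all regions: the regions partially overlap (shared area 15.82 mm²), so the edge portions inside another operand are dropped and the merged outline is re-measured after clipping — boundary = 86.81 mm; (whole slice rotated 15° about Z — lengths, areas and connectivity unchanged). So its perimeter = 86.81 mm. Layer 5 (z = 1.25): the 16.5×4 cube contributes its full rectangle (perimeter 41.00 mm); the cube at (9.5, 11.5) is not intersected at this z (z outside [6.5, 24]); the cylinder at (-4, 7.5) is absent (z outside [2, 17]); Combining (union): only the 16.5×4 cube is present, so the union is just that shape — boundary = 41.00 mm; (rotated 15° about Z; rotation is an isometry so areas/perimeters/island counts are preserved). So its perimeter = 41.00 mm. Layer 25 is larger (86.81 vs 41.00 mm).

layer 25 (z = 6.25 mm)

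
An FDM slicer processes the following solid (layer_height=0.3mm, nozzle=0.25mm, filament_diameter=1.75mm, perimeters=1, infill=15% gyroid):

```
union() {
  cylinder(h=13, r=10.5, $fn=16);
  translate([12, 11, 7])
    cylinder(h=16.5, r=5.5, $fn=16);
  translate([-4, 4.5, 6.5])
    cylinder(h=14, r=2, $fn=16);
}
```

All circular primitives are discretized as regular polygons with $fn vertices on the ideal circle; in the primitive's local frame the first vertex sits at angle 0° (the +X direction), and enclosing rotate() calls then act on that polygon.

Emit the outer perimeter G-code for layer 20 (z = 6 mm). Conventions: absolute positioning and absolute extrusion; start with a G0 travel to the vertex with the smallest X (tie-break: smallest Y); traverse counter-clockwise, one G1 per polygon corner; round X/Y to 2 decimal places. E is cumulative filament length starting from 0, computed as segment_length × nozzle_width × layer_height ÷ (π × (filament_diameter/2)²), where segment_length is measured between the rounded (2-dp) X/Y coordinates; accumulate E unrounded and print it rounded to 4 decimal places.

G0 X-10.50 Y0.00 Z6.00
G1 X-9.70 Y-4.02 E0.1278
G1 X-7.42 Y-7.42 E0.2555
G1 X-4.02 Y-9.70 E0.3831
G1 X0.00 Y-10.50 E0.5109
G1 X4.02 Y-9.70 E0.6387
G1 X7.42 Y-7.42 E0.7664
G1 X9.70 Y-4.02 E0.8940
G1 X10.50 Y0.00 E1.0218
G1 X9.70 Y4.02 E1.1496
G1 X7.42 Y7.42 E1.2773
G1 X4.02 Y9.70 E1.4049
G1 X0.00 Y10.50 E1.5327
G1 X-4.02 Y9.70 E1.6605
G1 X-7.42 Y7.42 E1.7882
G1 X-9.70 Y4.02 E1.9158
G1 X-10.50 Y0.00 E2.0436

At z = 6 mm: the cylinder: section is a regular 16-gon, circumradius r=10.5; the cylinder at (12, 11) does not reach this height (z outside [7, 23.5]); the cylinder at (-4, 4.5) does not reach this height (z outside [6.5, 20.5]); Combining (union): only the r=10.5 cylinder is present, so the union is just that shape — 1 connected region. The outline is a single polygon with 16 vertices. Extrusion per mm of travel: 0.25 × 0.3 / (π × 0.875²) = 0.031181. Accumulating E over each segment gives final E = 2.0436.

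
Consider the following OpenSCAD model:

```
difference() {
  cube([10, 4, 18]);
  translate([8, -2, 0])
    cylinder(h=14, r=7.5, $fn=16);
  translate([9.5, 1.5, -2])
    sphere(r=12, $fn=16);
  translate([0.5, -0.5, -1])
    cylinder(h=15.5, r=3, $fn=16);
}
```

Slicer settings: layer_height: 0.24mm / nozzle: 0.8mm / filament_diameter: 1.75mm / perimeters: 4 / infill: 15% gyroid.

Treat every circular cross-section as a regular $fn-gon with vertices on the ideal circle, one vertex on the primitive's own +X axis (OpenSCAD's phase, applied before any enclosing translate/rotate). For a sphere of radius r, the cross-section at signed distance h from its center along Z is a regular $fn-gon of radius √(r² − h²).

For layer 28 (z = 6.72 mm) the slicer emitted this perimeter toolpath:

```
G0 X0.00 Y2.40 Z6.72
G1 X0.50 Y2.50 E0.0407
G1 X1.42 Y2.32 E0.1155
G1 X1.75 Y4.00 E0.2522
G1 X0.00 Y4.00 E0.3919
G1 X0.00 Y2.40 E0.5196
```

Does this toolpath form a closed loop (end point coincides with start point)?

Start point (G0): (0.00, 2.40). End point (last G1): the path returns to the start — closed.

yes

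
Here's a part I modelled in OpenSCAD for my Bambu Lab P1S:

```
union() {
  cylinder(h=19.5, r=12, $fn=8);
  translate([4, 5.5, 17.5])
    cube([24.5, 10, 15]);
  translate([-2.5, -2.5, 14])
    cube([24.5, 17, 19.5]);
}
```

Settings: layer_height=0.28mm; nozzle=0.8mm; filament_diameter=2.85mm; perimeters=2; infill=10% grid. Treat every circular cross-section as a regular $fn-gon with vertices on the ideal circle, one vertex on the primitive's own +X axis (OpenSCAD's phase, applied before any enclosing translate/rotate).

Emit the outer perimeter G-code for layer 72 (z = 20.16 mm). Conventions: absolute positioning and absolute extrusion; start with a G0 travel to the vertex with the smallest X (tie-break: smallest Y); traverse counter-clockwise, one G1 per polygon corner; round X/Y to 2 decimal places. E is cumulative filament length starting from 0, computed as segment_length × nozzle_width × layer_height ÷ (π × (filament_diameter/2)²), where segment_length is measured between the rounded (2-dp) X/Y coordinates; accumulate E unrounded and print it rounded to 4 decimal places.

G0 X-2.50 Y-2.50 Z20.16
G1 X22.00 Y-2.50 E0.8603
G1 X22.00 Y5.50 E1.1412
G1 X28.50 Y5.50 E1.3694
G1 X28.50 Y15.50 E1.7205
G1 X4.00 Y15.50 E2.5808
G1 X4.00 Y14.50 E2.6159
G1 X-2.50 Y14.50 E2.8442
G1 X-2.50 Y-2.50 E3.4411

At z = 20.16 mm: the cylinder does not reach this height (z outside [0, 19.5]); the 24.5×10 cube at (4, 5.5) contributes its full rectangle; the cube at (-2.5, -2.5) (footprint 24.5×17) is included at this height; Taking the union: the regions partially overlap (shared area 162.00 mm²), so overlapping operands fuse into one piece — 1 connected region. The outline is a single polygon with 8 vertices. Extrusion per mm of travel: 0.8 × 0.28 / (π × 1.425²) = 0.035113. Accumulating E over each segment gives final E = 3.4411.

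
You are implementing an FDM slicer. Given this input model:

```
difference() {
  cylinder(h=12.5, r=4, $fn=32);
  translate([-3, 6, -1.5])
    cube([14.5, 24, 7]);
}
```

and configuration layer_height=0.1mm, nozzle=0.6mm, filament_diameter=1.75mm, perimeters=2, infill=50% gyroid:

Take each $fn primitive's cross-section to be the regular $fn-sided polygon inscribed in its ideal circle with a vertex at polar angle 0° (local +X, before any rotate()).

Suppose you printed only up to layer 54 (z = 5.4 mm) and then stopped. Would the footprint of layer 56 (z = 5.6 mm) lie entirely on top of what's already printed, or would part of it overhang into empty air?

Compare the two slices. At z = 5.4: the r=4 cylinder gives a regular 32-gon of circumradius 4 (constant along its height) (area = (32/2)·4.000²·sin(360°/32) = 49.94 mm²); the cube at (-3, 6) (footprint 14.5×24) is included at this height (area 348.00 mm²); After the difference (first − rest): starting from the r=4 cylinder (49.94 mm²), the 14.5×24 cube at (-3, 6) misses the remaining region (no effect) — area = 49.94 mm². At z = 5.6: the r=4 cylinder contributes a regular 32-gon of circumradius 4 (area = (32/2)·4.000²·sin(360°/32) = 49.94 mm²); the cube at (-3, 6) does not reach this height (z outside [-1.5, 5.5]); After the difference (first − rest): none of the subtracted shapes is present at this height, so the r=4 cylinder is unchanged — area = 49.94 mm². Checking containment: the cross-section at z = 5.6 is a subset of the cross-section at z = 5.4.

entirely on top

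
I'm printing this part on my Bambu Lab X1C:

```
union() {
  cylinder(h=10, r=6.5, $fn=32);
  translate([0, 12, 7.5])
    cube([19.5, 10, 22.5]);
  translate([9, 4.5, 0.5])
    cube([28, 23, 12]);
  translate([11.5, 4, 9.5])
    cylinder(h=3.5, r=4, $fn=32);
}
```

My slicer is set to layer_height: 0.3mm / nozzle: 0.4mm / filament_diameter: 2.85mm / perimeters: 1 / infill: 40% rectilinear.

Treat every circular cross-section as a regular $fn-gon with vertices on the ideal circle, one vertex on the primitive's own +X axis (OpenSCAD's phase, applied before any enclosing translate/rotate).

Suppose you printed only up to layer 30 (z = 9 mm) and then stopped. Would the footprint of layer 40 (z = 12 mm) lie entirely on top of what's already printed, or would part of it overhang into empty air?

Compare the two slices. At z = 9: the cylinder: section is a regular 32-gon, circumradius r=6.5 (area = (32/2)·6.500²·sin(360°/32) = 131.88 mm²); the 19.5×10 cube at (0, 12) contributes its full rectangle (area 195.00 mm²); the cube at (9, 4.5) is present — its section is the full 28×23 rectangle (area 644.00 mm²); the cylinder at (11.5, 4) is absent (z outside [9.5, 13]); Combining (union): the regions partially overlap — summed areas 970.88 mm² minus the doubly-counted overlap 105.00 mm² gives 865.88 mm² — area = 865.88 mm². At z = 12: the cylinder is not intersected at this z (z outside [0, 10]); the cube at (0, 12) (footprint 19.5×10) is included at this height (area 195.00 mm²); the cube at (9, 4.5) (footprint 28×23) is included at this height (area 644.00 mm²); the cylinder at (11.5, 4): section is a regular 32-gon, circumradius r=4 (area = (32/2)·4.000²·sin(360°/32) = 49.94 mm²); Merging all regions: the regions partially overlap — summed areas 888.94 mm² minus the doubly-counted overlap 123.52 mm² gives 765.43 mm² — area = 765.43 mm². Checking containment: at z = 12 the cross-section extends beyond the z = 9 cross-section by about 31.43 mm².

part overhangs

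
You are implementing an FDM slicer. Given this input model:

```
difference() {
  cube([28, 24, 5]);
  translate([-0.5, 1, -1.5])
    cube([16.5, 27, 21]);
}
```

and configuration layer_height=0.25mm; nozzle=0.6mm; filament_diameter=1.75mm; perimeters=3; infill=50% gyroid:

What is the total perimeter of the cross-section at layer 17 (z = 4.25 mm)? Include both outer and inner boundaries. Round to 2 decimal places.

104.00 mm

At z = 4.25 mm: the 28×24 cube contributes its full rectangle (perimeter 104.00 mm); the cube at (-0.5, 1) (footprint 16.5×27) is included at this height (perimeter 87.00 mm); Subtracting the remaining from the first: starting from the 28×24 cube, the 16.5×27 cube at (-0.5, 1) partially overlaps it — only the 368.00 mm² overlap (of its 445.50 mm²) is removed, clipping the outline — boundary = 104.00 mm. Overall, the cross-section is a single solid region. Total boundary length (outer) = 104.00 mm.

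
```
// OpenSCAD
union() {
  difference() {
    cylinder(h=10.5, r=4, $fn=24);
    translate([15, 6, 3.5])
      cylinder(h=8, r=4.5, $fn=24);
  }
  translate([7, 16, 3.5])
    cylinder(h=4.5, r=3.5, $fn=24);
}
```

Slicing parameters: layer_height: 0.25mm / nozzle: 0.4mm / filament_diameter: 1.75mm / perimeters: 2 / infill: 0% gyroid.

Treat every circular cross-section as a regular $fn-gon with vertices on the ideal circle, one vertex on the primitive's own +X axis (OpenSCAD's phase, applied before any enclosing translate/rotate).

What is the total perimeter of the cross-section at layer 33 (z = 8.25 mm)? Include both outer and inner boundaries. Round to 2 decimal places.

25.06 mm

At z = 8.25 mm: the r=4 cylinder gives a regular 24-gon of circumradius 4 (constant along its height) (perimeter = 2·24·4.000·sin(180°/24) = 25.06 mm); the r=4.5 cylinder at (15, 6) contributes a regular 24-gon of circumradius 4.5 (perimeter = 2·24·4.500·sin(180°/24) = 28.19 mm); Subtracting the remaining from the first: starting from the r=4 cylinder, the r=4.5 cylinder at (15, 6) misses the remaining region (no effect) — boundary = 25.06 mm; the cylinder at (7, 16) does not reach this height (z outside [3.5, 8]); Merging all regions: only the result so far is present, so the union is just that shape — boundary = 25.06 mm. Overall, the cross-section is a single solid region. Total boundary length (outer) = 25.06 mm.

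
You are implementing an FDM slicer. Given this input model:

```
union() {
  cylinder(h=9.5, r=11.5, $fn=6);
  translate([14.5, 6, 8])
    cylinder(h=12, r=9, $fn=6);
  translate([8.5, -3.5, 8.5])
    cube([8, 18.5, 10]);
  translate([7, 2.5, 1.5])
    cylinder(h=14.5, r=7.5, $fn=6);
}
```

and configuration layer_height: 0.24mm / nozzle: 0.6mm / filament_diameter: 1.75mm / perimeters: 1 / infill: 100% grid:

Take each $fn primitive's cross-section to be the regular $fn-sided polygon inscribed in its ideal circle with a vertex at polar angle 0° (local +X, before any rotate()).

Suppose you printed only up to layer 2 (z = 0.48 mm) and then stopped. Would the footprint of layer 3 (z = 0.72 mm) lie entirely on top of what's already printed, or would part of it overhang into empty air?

entirely on top

Compare the two slices. At z = 0.48: the r=11.5 cylinder contributes a regular 6-gon of circumradius 11.5 (area = (6/2)·11.500²·sin(360°/6) = 343.60 mm²); the cylinder at (14.5, 6) is absent (z outside [8, 20]); the cube at (8.5, -3.5) is not intersected at this z (z outside [8.5, 18.5]); the cylinder at (7, 2.5) does not reach this height (z outside [1.5, 16]); Taking the union: only the r=11.5 cylinder is present, so the union is just that shape — area = 343.60 mm². At z = 0.72: the r=11.5 cylinder contributes a regular 6-gon of circumradius 11.5 (area = (6/2)·11.500²·sin(360°/6) = 343.60 mm²); the cylinder at (14.5, 6) does not reach this height (z outside [8, 20]); the cube at (8.5, -3.5) is not intersected at this z (z outside [8.5, 18.5]); the cylinder at (7, 2.5) is absent (z outside [1.5, 16]); Taking the union: only the r=11.5 cylinder is present, so the union is just that shape — area = 343.60 mm². Checking containment: the cross-section at z = 0.72 is a subset of the cross-section at z = 0.48.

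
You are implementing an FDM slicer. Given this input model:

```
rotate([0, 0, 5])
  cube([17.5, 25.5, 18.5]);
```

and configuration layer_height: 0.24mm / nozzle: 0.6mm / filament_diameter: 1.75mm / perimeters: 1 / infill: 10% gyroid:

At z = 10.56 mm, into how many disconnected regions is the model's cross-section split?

At z = 10.56 mm: the cube (footprint 17.5×25.5) is included at this height; (rotated 5° about Z; rotation is an isometry so areas/perimeters/island counts are preserved). The result has 1 disconnected region.

1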